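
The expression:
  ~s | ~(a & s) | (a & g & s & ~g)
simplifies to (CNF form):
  ~a | ~s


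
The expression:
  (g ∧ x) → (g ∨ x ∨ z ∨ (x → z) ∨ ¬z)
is always true.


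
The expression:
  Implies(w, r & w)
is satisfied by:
  {r: True, w: False}
  {w: False, r: False}
  {w: True, r: True}


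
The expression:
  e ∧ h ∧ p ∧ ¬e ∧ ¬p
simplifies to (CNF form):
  False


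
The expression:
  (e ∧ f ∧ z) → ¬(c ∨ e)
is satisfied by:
  {e: False, z: False, f: False}
  {f: True, e: False, z: False}
  {z: True, e: False, f: False}
  {f: True, z: True, e: False}
  {e: True, f: False, z: False}
  {f: True, e: True, z: False}
  {z: True, e: True, f: False}


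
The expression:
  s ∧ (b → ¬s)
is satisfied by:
  {s: True, b: False}


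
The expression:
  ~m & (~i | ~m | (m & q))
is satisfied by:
  {m: False}


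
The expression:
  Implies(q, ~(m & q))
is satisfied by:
  {m: False, q: False}
  {q: True, m: False}
  {m: True, q: False}


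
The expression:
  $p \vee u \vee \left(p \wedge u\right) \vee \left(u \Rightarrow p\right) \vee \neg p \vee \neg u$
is always true.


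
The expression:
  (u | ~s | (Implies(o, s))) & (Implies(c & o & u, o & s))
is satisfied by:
  {s: True, u: False, c: False, o: False}
  {s: False, u: False, c: False, o: False}
  {s: True, o: True, u: False, c: False}
  {o: True, s: False, u: False, c: False}
  {s: True, c: True, o: False, u: False}
  {c: True, o: False, u: False, s: False}
  {s: True, o: True, c: True, u: False}
  {o: True, c: True, s: False, u: False}
  {s: True, u: True, o: False, c: False}
  {u: True, o: False, c: False, s: False}
  {s: True, o: True, u: True, c: False}
  {o: True, u: True, s: False, c: False}
  {s: True, c: True, u: True, o: False}
  {c: True, u: True, o: False, s: False}
  {s: True, o: True, c: True, u: True}


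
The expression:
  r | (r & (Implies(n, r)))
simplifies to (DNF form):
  r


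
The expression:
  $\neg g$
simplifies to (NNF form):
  $\neg g$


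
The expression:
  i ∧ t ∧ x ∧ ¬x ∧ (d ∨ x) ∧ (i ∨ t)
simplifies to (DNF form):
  False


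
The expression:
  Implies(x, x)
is always true.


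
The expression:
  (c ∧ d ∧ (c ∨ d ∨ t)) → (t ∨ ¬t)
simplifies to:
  True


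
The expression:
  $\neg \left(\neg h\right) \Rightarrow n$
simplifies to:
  $n \vee \neg h$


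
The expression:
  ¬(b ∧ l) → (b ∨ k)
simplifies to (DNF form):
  b ∨ k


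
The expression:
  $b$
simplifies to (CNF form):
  $b$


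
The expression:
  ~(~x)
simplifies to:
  x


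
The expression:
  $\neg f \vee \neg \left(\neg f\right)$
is always true.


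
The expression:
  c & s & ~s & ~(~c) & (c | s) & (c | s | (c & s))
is never true.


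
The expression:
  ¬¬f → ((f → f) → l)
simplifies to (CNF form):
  l ∨ ¬f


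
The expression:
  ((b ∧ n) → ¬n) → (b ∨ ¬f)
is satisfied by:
  {b: True, f: False}
  {f: False, b: False}
  {f: True, b: True}


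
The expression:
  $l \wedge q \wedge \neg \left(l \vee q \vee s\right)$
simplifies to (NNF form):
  $\text{False}$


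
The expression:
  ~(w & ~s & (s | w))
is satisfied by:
  {s: True, w: False}
  {w: False, s: False}
  {w: True, s: True}


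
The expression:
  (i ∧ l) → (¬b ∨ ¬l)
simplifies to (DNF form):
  ¬b ∨ ¬i ∨ ¬l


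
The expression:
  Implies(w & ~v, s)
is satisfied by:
  {v: True, s: True, w: False}
  {v: True, w: False, s: False}
  {s: True, w: False, v: False}
  {s: False, w: False, v: False}
  {v: True, s: True, w: True}
  {v: True, w: True, s: False}
  {s: True, w: True, v: False}


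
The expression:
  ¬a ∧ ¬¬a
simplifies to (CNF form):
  False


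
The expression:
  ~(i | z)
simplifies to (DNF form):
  ~i & ~z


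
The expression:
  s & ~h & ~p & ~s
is never true.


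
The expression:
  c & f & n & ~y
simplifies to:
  c & f & n & ~y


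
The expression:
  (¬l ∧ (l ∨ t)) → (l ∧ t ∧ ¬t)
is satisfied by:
  {l: True, t: False}
  {t: False, l: False}
  {t: True, l: True}


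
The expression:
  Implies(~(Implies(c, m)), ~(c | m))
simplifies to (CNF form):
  m | ~c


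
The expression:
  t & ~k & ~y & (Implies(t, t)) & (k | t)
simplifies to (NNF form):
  t & ~k & ~y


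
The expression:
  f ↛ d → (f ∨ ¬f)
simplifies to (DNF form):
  True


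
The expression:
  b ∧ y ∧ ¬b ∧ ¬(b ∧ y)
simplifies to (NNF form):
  False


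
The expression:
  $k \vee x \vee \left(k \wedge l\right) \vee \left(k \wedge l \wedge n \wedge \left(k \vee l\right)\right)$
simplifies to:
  $k \vee x$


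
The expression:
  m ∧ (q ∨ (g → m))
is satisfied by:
  {m: True}


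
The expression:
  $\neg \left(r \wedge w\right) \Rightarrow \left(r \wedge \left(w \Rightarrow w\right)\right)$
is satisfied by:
  {r: True}


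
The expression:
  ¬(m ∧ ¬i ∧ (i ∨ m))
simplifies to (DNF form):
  i ∨ ¬m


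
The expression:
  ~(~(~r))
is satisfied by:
  {r: False}


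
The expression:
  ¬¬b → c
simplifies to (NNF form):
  c ∨ ¬b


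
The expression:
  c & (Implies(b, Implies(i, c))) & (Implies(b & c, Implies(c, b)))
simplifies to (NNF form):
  c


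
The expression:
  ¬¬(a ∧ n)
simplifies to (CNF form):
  a ∧ n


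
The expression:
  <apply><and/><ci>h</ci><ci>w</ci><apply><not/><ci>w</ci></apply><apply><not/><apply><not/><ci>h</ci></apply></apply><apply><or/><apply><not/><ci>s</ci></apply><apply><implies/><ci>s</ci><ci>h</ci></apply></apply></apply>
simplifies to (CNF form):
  <false/>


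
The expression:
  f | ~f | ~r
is always true.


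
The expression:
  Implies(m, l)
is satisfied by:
  {l: True, m: False}
  {m: False, l: False}
  {m: True, l: True}


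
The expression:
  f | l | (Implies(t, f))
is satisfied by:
  {l: True, f: True, t: False}
  {l: True, f: False, t: False}
  {f: True, l: False, t: False}
  {l: False, f: False, t: False}
  {l: True, t: True, f: True}
  {l: True, t: True, f: False}
  {t: True, f: True, l: False}


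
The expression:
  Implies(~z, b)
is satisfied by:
  {b: True, z: True}
  {b: True, z: False}
  {z: True, b: False}


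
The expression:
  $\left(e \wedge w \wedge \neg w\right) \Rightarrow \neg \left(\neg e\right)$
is always true.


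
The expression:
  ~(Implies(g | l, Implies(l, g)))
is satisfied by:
  {l: True, g: False}


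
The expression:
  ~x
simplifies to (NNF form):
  ~x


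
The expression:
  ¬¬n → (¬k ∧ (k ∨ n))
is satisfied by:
  {k: False, n: False}
  {n: True, k: False}
  {k: True, n: False}


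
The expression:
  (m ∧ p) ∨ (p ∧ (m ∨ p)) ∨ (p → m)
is always true.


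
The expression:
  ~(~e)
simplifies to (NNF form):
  e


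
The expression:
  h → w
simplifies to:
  w ∨ ¬h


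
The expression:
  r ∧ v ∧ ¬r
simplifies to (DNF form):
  False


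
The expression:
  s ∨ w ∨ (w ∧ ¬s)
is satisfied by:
  {s: True, w: True}
  {s: True, w: False}
  {w: True, s: False}


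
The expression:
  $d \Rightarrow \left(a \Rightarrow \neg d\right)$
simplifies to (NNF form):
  $\neg a \vee \neg d$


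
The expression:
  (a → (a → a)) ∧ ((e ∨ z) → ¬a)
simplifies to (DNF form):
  (¬e ∧ ¬z) ∨ ¬a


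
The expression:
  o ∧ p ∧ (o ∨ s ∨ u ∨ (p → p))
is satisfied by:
  {p: True, o: True}


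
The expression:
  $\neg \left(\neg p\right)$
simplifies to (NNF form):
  $p$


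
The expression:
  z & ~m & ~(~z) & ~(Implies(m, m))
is never true.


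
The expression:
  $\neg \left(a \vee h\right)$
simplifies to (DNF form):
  $\neg a \wedge \neg h$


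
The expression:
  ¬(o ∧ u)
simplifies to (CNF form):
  ¬o ∨ ¬u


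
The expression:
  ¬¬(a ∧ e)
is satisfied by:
  {a: True, e: True}


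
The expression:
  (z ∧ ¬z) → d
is always true.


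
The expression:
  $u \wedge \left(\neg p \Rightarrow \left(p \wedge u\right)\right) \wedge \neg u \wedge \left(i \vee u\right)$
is never true.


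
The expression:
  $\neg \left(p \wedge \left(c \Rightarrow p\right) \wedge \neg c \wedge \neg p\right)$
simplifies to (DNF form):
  $\text{True}$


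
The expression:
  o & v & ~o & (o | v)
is never true.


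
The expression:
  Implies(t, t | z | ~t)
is always true.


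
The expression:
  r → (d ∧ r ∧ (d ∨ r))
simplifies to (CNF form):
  d ∨ ¬r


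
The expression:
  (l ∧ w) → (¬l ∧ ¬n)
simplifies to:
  ¬l ∨ ¬w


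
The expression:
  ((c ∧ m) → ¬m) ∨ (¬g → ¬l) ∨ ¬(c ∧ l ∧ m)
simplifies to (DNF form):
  g ∨ ¬c ∨ ¬l ∨ ¬m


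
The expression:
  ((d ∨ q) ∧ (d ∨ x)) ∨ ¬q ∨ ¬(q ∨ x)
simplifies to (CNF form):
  d ∨ x ∨ ¬q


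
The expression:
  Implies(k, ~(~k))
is always true.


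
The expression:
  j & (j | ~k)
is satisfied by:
  {j: True}


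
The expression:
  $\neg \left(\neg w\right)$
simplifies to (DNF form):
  $w$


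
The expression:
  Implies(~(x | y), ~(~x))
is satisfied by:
  {y: True, x: True}
  {y: True, x: False}
  {x: True, y: False}


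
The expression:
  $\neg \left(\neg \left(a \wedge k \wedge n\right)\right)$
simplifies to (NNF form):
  $a \wedge k \wedge n$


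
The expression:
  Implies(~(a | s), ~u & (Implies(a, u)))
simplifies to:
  a | s | ~u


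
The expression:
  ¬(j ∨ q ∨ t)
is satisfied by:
  {q: False, t: False, j: False}


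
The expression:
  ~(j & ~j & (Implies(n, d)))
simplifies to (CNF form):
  True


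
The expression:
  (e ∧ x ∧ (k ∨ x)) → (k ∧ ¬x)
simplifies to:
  ¬e ∨ ¬x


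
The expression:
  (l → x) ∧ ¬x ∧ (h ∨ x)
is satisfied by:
  {h: True, x: False, l: False}


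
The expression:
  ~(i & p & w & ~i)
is always true.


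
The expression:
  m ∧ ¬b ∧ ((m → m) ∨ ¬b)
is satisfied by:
  {m: True, b: False}


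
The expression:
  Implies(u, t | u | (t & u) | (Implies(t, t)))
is always true.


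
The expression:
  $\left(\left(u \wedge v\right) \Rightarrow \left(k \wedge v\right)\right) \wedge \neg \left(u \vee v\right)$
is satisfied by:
  {u: False, v: False}


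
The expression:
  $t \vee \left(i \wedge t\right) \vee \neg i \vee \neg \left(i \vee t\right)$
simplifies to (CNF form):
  $t \vee \neg i$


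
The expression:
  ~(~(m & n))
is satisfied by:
  {m: True, n: True}


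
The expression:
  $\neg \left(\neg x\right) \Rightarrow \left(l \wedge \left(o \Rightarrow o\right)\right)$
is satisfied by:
  {l: True, x: False}
  {x: False, l: False}
  {x: True, l: True}


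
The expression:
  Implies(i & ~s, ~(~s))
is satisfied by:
  {s: True, i: False}
  {i: False, s: False}
  {i: True, s: True}


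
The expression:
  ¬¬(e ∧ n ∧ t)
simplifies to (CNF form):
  e ∧ n ∧ t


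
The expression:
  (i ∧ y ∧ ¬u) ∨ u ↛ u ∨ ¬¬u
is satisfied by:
  {y: True, u: True, i: True}
  {y: True, u: True, i: False}
  {u: True, i: True, y: False}
  {u: True, i: False, y: False}
  {y: True, i: True, u: False}


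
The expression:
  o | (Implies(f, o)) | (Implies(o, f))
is always true.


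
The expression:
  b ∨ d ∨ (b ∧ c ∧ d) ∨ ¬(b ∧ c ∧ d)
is always true.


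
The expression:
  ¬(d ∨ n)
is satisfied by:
  {n: False, d: False}


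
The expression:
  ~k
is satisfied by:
  {k: False}


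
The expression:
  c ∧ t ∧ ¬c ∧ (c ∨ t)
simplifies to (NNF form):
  False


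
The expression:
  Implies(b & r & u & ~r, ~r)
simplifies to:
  True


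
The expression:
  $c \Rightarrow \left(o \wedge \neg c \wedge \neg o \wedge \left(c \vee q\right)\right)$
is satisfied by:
  {c: False}


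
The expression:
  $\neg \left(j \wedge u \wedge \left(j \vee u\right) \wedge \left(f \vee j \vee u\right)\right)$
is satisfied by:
  {u: False, j: False}
  {j: True, u: False}
  {u: True, j: False}


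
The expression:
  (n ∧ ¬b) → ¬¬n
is always true.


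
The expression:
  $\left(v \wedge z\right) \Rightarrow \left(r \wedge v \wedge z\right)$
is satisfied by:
  {r: True, v: False, z: False}
  {v: False, z: False, r: False}
  {r: True, z: True, v: False}
  {z: True, v: False, r: False}
  {r: True, v: True, z: False}
  {v: True, r: False, z: False}
  {r: True, z: True, v: True}


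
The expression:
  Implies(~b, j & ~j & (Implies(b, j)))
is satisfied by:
  {b: True}


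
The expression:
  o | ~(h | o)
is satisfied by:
  {o: True, h: False}
  {h: False, o: False}
  {h: True, o: True}


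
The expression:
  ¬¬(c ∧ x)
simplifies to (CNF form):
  c ∧ x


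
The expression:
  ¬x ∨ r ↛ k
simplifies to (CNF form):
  (r ∨ ¬x) ∧ (¬k ∨ ¬x)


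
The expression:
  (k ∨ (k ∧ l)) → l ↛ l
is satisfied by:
  {k: False}


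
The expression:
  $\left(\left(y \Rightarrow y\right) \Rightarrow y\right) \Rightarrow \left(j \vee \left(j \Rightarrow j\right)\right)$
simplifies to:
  $\text{True}$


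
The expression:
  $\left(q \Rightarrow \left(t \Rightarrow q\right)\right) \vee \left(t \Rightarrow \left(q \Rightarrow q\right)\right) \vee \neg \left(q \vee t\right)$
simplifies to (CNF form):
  $\text{True}$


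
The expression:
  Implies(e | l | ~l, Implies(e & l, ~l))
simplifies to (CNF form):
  ~e | ~l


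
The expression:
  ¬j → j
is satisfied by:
  {j: True}


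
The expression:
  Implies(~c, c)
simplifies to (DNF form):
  c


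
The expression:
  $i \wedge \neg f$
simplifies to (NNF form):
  $i \wedge \neg f$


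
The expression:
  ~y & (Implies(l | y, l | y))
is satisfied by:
  {y: False}


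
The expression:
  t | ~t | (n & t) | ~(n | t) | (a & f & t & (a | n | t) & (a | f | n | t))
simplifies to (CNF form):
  True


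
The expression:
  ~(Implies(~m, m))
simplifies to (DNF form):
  ~m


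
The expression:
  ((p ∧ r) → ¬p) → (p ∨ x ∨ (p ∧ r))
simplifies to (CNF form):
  p ∨ x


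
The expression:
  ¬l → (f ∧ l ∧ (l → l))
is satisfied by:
  {l: True}


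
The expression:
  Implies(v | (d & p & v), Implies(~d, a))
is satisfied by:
  {a: True, d: True, v: False}
  {a: True, v: False, d: False}
  {d: True, v: False, a: False}
  {d: False, v: False, a: False}
  {a: True, d: True, v: True}
  {a: True, v: True, d: False}
  {d: True, v: True, a: False}


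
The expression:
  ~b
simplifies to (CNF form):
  ~b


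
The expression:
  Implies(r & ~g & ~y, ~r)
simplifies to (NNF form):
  g | y | ~r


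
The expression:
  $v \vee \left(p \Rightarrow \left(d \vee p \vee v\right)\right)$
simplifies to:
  $\text{True}$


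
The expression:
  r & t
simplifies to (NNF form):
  r & t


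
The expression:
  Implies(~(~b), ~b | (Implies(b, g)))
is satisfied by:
  {g: True, b: False}
  {b: False, g: False}
  {b: True, g: True}


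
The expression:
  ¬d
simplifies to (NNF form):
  ¬d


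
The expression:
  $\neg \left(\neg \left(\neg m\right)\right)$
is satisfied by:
  {m: False}


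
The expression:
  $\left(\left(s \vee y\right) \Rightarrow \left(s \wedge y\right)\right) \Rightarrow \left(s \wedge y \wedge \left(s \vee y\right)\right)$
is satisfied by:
  {y: True, s: True}
  {y: True, s: False}
  {s: True, y: False}


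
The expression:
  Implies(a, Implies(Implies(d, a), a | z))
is always true.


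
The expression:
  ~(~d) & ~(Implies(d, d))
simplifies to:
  False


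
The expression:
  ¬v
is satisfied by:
  {v: False}


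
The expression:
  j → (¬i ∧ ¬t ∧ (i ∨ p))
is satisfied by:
  {p: True, t: False, j: False, i: False}
  {i: False, t: False, p: False, j: False}
  {i: True, p: True, t: False, j: False}
  {i: True, t: False, p: False, j: False}
  {p: True, t: True, i: False, j: False}
  {t: True, i: False, p: False, j: False}
  {i: True, t: True, p: True, j: False}
  {i: True, t: True, p: False, j: False}
  {j: True, p: True, i: False, t: False}


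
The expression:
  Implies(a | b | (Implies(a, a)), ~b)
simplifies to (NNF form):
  ~b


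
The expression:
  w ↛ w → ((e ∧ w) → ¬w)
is always true.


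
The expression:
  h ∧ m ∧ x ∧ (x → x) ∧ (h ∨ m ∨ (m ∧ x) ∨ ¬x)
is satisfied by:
  {h: True, m: True, x: True}


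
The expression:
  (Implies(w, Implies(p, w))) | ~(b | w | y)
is always true.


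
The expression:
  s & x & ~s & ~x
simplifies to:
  False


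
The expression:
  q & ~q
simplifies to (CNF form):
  False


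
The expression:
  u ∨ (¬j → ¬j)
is always true.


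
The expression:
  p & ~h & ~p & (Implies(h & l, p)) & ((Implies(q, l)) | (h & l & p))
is never true.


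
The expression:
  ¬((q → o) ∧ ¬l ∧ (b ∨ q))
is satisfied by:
  {l: True, b: False, o: False, q: False}
  {l: True, q: True, b: False, o: False}
  {l: True, o: True, b: False, q: False}
  {l: True, q: True, o: True, b: False}
  {l: True, b: True, o: False, q: False}
  {l: True, q: True, b: True, o: False}
  {l: True, o: True, b: True, q: False}
  {l: True, q: True, o: True, b: True}
  {q: False, b: False, o: False, l: False}
  {q: True, b: False, o: False, l: False}
  {o: True, q: False, b: False, l: False}
  {q: True, b: True, o: False, l: False}


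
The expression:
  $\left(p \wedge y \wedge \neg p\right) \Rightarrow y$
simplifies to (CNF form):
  $\text{True}$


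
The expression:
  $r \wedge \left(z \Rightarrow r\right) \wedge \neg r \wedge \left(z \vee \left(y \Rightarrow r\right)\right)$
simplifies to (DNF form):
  $\text{False}$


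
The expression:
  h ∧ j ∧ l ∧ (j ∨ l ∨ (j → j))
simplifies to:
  h ∧ j ∧ l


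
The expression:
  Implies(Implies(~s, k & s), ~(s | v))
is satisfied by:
  {s: False}


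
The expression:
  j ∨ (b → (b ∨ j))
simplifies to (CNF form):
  True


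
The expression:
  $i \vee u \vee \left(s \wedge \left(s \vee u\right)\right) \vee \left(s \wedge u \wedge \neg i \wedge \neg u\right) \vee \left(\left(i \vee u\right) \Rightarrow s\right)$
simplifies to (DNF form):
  $\text{True}$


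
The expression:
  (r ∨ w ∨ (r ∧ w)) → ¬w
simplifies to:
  ¬w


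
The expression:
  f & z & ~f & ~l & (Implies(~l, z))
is never true.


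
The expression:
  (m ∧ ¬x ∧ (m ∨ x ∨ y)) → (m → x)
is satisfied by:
  {x: True, m: False}
  {m: False, x: False}
  {m: True, x: True}


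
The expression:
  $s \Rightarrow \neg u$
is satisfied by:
  {s: False, u: False}
  {u: True, s: False}
  {s: True, u: False}


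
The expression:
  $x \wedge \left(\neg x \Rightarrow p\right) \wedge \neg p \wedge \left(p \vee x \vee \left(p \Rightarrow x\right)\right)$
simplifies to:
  $x \wedge \neg p$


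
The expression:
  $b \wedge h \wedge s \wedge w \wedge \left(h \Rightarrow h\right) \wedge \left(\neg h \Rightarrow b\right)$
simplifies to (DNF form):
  $b \wedge h \wedge s \wedge w$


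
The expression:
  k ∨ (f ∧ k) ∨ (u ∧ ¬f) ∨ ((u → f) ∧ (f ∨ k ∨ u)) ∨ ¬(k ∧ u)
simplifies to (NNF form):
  True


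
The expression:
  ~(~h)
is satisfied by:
  {h: True}


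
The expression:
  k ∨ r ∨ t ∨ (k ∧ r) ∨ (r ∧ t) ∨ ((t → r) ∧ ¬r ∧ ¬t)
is always true.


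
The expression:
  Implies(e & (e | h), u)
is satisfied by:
  {u: True, e: False}
  {e: False, u: False}
  {e: True, u: True}


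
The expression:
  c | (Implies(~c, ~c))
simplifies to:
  True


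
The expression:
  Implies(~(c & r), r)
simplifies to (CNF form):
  r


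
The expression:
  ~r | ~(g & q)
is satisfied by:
  {g: False, q: False, r: False}
  {r: True, g: False, q: False}
  {q: True, g: False, r: False}
  {r: True, q: True, g: False}
  {g: True, r: False, q: False}
  {r: True, g: True, q: False}
  {q: True, g: True, r: False}


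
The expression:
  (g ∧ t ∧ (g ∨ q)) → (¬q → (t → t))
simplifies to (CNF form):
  True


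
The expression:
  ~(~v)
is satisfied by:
  {v: True}


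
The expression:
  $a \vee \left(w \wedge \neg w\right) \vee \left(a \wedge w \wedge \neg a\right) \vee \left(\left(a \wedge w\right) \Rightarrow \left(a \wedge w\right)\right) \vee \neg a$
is always true.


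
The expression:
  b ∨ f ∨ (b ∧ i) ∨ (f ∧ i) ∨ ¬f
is always true.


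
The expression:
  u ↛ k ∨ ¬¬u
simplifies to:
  u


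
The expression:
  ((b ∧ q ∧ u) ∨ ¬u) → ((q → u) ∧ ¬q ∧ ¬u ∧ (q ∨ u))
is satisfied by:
  {u: True, q: False, b: False}
  {u: True, b: True, q: False}
  {u: True, q: True, b: False}


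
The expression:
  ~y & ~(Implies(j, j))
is never true.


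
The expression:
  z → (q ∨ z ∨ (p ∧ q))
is always true.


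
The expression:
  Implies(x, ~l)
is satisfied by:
  {l: False, x: False}
  {x: True, l: False}
  {l: True, x: False}


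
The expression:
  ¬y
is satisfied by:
  {y: False}


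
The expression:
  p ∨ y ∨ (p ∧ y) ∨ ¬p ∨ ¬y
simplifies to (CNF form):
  True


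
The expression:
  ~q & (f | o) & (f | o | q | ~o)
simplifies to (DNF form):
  (f & ~q) | (o & ~q)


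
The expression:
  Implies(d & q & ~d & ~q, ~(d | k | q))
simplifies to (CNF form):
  True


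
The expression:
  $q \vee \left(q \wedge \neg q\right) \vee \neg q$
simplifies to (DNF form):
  $\text{True}$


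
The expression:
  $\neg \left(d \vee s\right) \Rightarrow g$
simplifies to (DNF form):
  $d \vee g \vee s$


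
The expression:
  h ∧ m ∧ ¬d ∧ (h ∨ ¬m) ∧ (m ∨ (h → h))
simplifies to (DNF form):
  h ∧ m ∧ ¬d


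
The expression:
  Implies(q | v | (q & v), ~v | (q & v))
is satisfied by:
  {q: True, v: False}
  {v: False, q: False}
  {v: True, q: True}


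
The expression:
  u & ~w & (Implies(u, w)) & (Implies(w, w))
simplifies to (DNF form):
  False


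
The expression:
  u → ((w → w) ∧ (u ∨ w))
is always true.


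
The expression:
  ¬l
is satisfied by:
  {l: False}


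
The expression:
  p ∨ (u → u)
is always true.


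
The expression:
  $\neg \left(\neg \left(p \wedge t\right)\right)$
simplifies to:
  $p \wedge t$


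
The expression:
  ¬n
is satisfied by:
  {n: False}


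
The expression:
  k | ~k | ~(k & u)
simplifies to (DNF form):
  True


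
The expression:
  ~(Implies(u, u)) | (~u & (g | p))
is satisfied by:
  {g: True, p: True, u: False}
  {g: True, u: False, p: False}
  {p: True, u: False, g: False}


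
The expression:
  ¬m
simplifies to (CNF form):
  ¬m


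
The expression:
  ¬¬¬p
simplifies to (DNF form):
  ¬p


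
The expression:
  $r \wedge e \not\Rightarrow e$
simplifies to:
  $\text{False}$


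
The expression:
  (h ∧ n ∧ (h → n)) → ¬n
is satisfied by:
  {h: False, n: False}
  {n: True, h: False}
  {h: True, n: False}


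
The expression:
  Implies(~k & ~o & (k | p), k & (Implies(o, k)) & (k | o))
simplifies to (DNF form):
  k | o | ~p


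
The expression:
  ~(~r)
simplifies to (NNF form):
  r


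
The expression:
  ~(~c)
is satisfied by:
  {c: True}


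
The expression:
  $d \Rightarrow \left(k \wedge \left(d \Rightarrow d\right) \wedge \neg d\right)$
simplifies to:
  $\neg d$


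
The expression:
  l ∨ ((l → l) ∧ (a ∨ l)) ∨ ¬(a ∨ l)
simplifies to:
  True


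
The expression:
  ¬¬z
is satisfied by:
  {z: True}


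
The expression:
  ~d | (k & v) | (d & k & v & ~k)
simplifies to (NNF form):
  ~d | (k & v)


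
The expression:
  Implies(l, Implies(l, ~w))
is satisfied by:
  {l: False, w: False}
  {w: True, l: False}
  {l: True, w: False}


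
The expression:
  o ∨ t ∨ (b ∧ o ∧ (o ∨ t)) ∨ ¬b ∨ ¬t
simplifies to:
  True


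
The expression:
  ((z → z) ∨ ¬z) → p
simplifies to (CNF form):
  p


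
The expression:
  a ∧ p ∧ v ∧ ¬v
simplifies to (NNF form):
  False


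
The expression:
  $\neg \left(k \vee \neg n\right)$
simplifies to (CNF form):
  $n \wedge \neg k$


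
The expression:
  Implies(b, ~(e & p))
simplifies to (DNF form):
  ~b | ~e | ~p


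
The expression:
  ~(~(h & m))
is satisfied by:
  {h: True, m: True}


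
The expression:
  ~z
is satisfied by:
  {z: False}


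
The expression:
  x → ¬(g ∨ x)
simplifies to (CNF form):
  ¬x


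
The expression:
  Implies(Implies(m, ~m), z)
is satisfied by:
  {z: True, m: True}
  {z: True, m: False}
  {m: True, z: False}


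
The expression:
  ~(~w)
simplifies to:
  w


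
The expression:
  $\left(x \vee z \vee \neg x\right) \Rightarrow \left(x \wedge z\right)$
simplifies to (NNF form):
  $x \wedge z$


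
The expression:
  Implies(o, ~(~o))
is always true.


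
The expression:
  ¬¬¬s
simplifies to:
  ¬s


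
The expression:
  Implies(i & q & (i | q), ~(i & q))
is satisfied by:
  {q: False, i: False}
  {i: True, q: False}
  {q: True, i: False}


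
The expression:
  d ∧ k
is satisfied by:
  {d: True, k: True}


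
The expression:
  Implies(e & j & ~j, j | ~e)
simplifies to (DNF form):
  True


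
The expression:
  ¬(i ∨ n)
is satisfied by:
  {n: False, i: False}


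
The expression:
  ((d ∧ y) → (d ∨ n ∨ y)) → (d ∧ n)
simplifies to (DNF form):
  d ∧ n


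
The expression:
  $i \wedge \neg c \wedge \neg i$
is never true.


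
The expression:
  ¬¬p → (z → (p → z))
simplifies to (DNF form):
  True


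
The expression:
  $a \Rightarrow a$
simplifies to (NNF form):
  $\text{True}$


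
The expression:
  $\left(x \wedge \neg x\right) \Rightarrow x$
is always true.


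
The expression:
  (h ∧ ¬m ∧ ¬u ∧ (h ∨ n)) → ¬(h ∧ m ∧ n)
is always true.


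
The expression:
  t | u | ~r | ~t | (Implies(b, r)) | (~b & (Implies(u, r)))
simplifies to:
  True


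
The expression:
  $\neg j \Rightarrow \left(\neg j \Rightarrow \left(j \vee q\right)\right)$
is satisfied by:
  {q: True, j: True}
  {q: True, j: False}
  {j: True, q: False}


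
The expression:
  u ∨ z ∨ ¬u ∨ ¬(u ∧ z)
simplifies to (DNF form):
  True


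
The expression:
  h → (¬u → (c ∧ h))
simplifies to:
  c ∨ u ∨ ¬h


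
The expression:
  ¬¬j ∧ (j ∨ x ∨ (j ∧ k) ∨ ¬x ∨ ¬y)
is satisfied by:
  {j: True}


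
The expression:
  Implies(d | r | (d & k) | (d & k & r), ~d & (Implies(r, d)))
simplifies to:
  ~d & ~r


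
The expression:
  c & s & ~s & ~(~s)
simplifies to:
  False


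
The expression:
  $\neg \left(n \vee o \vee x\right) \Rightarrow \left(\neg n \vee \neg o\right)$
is always true.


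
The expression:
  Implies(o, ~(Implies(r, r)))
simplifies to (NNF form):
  ~o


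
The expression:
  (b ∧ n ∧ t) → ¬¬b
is always true.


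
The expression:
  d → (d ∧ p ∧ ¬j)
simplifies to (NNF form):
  (p ∧ ¬j) ∨ ¬d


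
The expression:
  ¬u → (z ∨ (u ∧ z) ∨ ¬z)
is always true.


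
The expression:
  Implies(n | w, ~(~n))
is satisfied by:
  {n: True, w: False}
  {w: False, n: False}
  {w: True, n: True}


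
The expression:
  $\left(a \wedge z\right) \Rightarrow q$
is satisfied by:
  {q: True, z: False, a: False}
  {z: False, a: False, q: False}
  {a: True, q: True, z: False}
  {a: True, z: False, q: False}
  {q: True, z: True, a: False}
  {z: True, q: False, a: False}
  {a: True, z: True, q: True}


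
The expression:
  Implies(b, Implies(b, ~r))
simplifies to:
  ~b | ~r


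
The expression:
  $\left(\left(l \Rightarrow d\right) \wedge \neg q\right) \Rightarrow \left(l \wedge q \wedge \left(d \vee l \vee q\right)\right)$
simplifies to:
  $q \vee \left(l \wedge \neg d\right)$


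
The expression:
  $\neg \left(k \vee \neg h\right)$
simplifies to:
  $h \wedge \neg k$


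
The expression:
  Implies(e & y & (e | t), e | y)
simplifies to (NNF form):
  True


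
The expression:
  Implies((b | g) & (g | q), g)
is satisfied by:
  {g: True, q: False, b: False}
  {g: False, q: False, b: False}
  {b: True, g: True, q: False}
  {b: True, g: False, q: False}
  {q: True, g: True, b: False}
  {q: True, g: False, b: False}
  {q: True, b: True, g: True}


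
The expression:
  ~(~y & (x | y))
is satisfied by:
  {y: True, x: False}
  {x: False, y: False}
  {x: True, y: True}


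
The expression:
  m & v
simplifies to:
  m & v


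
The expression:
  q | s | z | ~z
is always true.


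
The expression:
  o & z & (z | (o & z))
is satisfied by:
  {z: True, o: True}


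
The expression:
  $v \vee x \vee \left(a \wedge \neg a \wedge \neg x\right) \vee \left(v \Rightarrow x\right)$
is always true.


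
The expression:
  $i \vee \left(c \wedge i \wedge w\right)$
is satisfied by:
  {i: True}


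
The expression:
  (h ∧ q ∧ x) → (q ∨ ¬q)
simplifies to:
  True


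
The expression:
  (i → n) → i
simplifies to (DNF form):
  i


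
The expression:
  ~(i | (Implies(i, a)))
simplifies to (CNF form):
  False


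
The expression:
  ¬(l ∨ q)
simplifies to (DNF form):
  ¬l ∧ ¬q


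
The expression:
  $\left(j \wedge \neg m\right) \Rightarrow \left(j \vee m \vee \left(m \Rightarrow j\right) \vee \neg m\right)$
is always true.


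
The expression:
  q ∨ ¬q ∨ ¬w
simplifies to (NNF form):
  True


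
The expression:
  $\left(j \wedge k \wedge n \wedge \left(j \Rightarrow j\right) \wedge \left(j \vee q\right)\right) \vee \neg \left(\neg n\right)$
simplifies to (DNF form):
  $n$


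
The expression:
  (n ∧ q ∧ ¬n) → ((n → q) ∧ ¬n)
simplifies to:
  True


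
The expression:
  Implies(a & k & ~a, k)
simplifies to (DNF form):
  True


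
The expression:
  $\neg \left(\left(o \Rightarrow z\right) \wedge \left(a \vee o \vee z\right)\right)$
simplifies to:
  $\neg z \wedge \left(o \vee \neg a\right)$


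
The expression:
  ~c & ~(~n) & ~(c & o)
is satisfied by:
  {n: True, c: False}


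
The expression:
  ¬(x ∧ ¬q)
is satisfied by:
  {q: True, x: False}
  {x: False, q: False}
  {x: True, q: True}


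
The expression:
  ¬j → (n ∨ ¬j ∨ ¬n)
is always true.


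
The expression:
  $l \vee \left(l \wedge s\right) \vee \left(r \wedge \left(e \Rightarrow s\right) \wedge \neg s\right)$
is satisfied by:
  {r: True, l: True, e: False, s: False}
  {l: True, e: False, s: False, r: False}
  {r: True, l: True, s: True, e: False}
  {l: True, s: True, e: False, r: False}
  {l: True, r: True, e: True, s: False}
  {l: True, e: True, s: False, r: False}
  {r: True, l: True, s: True, e: True}
  {l: True, s: True, e: True, r: False}
  {r: True, e: False, s: False, l: False}


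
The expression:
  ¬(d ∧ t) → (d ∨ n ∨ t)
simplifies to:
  d ∨ n ∨ t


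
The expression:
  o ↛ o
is never true.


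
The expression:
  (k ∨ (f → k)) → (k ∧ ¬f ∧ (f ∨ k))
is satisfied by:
  {k: True, f: False}
  {f: True, k: False}


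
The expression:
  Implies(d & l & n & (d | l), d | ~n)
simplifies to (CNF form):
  True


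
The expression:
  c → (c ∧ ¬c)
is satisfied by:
  {c: False}


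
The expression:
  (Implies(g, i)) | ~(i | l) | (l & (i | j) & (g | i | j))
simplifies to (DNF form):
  i | j | ~g | ~l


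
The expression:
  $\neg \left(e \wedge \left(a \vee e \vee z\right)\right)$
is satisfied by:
  {e: False}


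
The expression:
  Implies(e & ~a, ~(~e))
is always true.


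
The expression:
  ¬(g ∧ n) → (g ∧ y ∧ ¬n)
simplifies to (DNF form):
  (g ∧ n) ∨ (g ∧ y)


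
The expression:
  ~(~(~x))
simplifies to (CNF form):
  ~x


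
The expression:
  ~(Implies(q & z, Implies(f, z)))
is never true.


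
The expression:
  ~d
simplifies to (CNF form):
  ~d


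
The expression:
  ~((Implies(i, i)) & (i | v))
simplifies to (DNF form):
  ~i & ~v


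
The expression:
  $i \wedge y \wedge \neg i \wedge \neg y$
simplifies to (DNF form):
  $\text{False}$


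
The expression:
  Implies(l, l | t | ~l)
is always true.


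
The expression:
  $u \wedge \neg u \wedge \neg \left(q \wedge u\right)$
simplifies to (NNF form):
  $\text{False}$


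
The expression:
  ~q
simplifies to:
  ~q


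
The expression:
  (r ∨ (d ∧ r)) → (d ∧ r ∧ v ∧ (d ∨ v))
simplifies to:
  (d ∧ v) ∨ ¬r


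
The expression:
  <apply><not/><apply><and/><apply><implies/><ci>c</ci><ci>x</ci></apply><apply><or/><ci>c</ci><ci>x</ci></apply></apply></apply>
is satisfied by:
  {x: False}


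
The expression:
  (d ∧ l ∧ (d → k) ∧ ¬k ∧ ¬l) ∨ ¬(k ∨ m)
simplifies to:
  ¬k ∧ ¬m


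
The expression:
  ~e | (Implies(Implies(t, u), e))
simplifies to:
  True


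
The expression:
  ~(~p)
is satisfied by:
  {p: True}


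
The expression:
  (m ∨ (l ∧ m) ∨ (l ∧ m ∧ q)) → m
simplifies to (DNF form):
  True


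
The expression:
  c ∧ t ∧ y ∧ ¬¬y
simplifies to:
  c ∧ t ∧ y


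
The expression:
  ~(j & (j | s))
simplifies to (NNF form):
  ~j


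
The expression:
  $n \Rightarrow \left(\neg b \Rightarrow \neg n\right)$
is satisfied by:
  {b: True, n: False}
  {n: False, b: False}
  {n: True, b: True}


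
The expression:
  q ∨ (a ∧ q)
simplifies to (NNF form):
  q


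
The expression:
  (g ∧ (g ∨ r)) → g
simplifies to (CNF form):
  True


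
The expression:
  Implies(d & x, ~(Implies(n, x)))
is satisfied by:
  {d: False, x: False}
  {x: True, d: False}
  {d: True, x: False}


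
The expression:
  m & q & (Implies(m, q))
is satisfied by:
  {m: True, q: True}


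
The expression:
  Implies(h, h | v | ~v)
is always true.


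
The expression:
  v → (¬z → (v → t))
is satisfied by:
  {t: True, z: True, v: False}
  {t: True, v: False, z: False}
  {z: True, v: False, t: False}
  {z: False, v: False, t: False}
  {t: True, z: True, v: True}
  {t: True, v: True, z: False}
  {z: True, v: True, t: False}


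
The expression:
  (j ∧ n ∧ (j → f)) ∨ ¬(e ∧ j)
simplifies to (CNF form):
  (f ∨ ¬e ∨ ¬j) ∧ (n ∨ ¬e ∨ ¬j)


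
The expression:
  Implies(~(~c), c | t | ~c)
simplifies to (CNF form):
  True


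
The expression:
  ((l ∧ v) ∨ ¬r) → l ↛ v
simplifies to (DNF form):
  (l ∧ ¬v) ∨ (r ∧ ¬l)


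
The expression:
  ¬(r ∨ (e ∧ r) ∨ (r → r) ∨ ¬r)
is never true.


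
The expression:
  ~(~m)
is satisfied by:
  {m: True}


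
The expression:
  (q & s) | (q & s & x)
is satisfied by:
  {s: True, q: True}


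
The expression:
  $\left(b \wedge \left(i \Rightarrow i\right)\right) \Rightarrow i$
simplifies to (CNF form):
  $i \vee \neg b$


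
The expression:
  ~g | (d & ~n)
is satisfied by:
  {d: True, g: False, n: False}
  {d: False, g: False, n: False}
  {n: True, d: True, g: False}
  {n: True, d: False, g: False}
  {g: True, d: True, n: False}


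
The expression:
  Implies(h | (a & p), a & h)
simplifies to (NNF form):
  (a & h) | (~a & ~h) | (~h & ~p)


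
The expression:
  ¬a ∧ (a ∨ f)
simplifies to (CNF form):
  f ∧ ¬a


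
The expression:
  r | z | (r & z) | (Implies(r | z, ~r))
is always true.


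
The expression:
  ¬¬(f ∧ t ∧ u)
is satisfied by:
  {t: True, u: True, f: True}


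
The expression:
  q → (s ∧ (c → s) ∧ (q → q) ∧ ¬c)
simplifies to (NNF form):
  (s ∧ ¬c) ∨ ¬q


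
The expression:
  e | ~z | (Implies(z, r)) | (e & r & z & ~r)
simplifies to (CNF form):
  e | r | ~z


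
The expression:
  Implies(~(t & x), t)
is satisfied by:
  {t: True}


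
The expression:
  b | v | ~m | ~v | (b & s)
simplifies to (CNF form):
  True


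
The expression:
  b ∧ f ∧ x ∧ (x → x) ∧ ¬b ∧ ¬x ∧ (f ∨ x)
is never true.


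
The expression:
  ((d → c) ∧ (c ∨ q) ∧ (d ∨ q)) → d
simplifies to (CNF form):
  d ∨ ¬q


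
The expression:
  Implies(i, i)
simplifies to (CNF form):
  True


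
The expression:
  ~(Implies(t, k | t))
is never true.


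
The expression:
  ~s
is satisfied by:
  {s: False}


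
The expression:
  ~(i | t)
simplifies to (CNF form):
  ~i & ~t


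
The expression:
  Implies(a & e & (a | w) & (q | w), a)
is always true.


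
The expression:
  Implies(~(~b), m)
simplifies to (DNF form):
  m | ~b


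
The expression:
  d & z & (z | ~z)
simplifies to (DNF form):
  d & z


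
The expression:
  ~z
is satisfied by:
  {z: False}


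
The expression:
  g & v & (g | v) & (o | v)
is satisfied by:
  {g: True, v: True}


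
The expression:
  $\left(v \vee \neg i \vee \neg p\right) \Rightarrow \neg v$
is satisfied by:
  {v: False}


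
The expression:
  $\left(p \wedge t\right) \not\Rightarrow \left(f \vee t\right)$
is never true.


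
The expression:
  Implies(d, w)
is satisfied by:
  {w: True, d: False}
  {d: False, w: False}
  {d: True, w: True}


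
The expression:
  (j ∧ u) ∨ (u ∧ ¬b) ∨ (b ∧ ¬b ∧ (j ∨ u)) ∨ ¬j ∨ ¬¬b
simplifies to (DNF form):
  b ∨ u ∨ ¬j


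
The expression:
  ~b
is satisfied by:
  {b: False}


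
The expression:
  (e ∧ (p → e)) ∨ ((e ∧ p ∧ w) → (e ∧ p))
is always true.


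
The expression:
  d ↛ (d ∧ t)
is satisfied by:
  {d: True, t: False}


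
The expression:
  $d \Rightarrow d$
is always true.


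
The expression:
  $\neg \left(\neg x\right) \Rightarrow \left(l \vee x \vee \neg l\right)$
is always true.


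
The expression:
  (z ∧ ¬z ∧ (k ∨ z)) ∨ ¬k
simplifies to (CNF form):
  ¬k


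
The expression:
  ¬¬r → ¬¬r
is always true.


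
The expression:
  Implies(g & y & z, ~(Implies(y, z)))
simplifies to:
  ~g | ~y | ~z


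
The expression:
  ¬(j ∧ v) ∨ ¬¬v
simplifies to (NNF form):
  True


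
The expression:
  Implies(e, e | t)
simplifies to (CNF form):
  True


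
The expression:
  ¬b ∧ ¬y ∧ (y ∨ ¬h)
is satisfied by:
  {y: False, h: False, b: False}


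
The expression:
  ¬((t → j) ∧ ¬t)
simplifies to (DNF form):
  t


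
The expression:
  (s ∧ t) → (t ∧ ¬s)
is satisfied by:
  {s: False, t: False}
  {t: True, s: False}
  {s: True, t: False}


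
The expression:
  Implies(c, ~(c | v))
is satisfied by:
  {c: False}


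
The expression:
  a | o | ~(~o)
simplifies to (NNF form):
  a | o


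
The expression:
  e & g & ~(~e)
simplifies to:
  e & g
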